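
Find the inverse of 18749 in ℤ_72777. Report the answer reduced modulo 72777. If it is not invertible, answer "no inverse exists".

54017

Run Euclid on (72777, 18749):
72777 = 3·18749 + 16530
18749 = 1·16530 + 2219
16530 = 7·2219 + 997
2219 = 2·997 + 225
997 = 4·225 + 97
225 = 2·97 + 31
97 = 3·31 + 4
31 = 7·4 + 3
4 = 1·3 + 1
3 = 3·1 + 0
gcd = 1, so the inverse exists. Back-substitute:
1 = 4 − 3
1 = −31 + 8·4
1 = 8·97 − 25·31
1 = −25·225 + 58·97
1 = 58·997 − 257·225
1 = −257·2219 + 572·997
1 = 572·16530 − 4261·2219
1 = −4261·18749 + 4833·16530
1 = 4833·72777 − 18760·18749
Thus 18749·(-18760) ≡ 1 (mod 72777); reducing, -18760 mod 72777 = 54017.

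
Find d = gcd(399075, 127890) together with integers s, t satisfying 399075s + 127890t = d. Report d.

Apply Euclid's algorithm to 399075 and 127890:
399075 = 3×127890 + 15405
127890 = 8×15405 + 4650
15405 = 3×4650 + 1455
4650 = 3×1455 + 285
1455 = 5×285 + 30
285 = 9×30 + 15
30 = 2×15 + 0
gcd(399075, 127890) = 15.
Back-substituting:
15 = 285 − 9·30
15 = −9·1455 + 46·285
15 = 46·4650 − 147·1455
15 = −147·15405 + 487·4650
15 = 487·127890 − 4043·15405
15 = −4043·399075 + 12616·127890
So 15 = (-4043)·399075 + (12616)·127890.

15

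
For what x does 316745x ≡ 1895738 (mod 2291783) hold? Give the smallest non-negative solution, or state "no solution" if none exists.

867

First find gcd(316745, 2291783):
2291783 = 7×316745 + 74568
316745 = 4×74568 + 18473
74568 = 4×18473 + 676
18473 = 27×676 + 221
676 = 3×221 + 13
221 = 17×13 + 0
gcd = 13 and 13 | 1895738, so solutions exist. Divide through by 13: 24365x ≡ 145826 (mod 176291).
Now find 24365⁻¹ mod 176291:
176291 = 7·24365 + 5736
24365 = 4·5736 + 1421
5736 = 4·1421 + 52
1421 = 27·52 + 17
52 = 3·17 + 1
17 = 17·1 + 0
Back-substitute:
1 = 52 − 3·17
1 = −3·1421 + 82·52
1 = 82·5736 − 331·1421
1 = −331·24365 + 1406·5736
1 = 1406·176291 − 10173·24365
So 24365·(-10173) ≡ 1 (mod 176291), i.e. 24365⁻¹ ≡ 166118.
Then x ≡ 166118·145826 ≡ 867 (mod 176291); the smallest non-negative solution is x = 867.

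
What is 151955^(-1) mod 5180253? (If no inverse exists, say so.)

Run Euclid on (5180253, 151955):
5180253 = 34·151955 + 13783
151955 = 11·13783 + 342
13783 = 40·342 + 103
342 = 3·103 + 33
103 = 3·33 + 4
33 = 8·4 + 1
4 = 4·1 + 0
Since gcd(151955, 5180253) = 1, back-substitute to write 1 as a combination:
1 = 33 − 8·4
1 = −8·103 + 25·33
1 = 25·342 − 83·103
1 = −83·13783 + 3345·342
1 = 3345·151955 − 36878·13783
1 = −36878·5180253 + 1257197·151955
So 151955·1257197 ≡ 1 (mod 5180253).

1257197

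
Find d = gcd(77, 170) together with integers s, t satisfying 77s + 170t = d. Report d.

Repeated division:
170 = 2×77 + 16
77 = 4×16 + 13
16 = 1×13 + 3
13 = 4×3 + 1
3 = 3×1 + 0
gcd(77, 170) = 1.
Express as a combination:
1 = 13 − 4·3
1 = −4·16 + 5·13
1 = 5·77 − 24·16
1 = −24·170 + 53·77
So 1 = (-24)·170 + (53)·77.

1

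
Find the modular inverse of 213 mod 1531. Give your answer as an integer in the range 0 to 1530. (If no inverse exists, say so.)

Run Euclid on (1531, 213):
1531 = 7*213 + 40
213 = 5*40 + 13
40 = 3*13 + 1
13 = 13*1 + 0
gcd = 1, so the inverse exists. Back-substitute:
1 = 40 − 3·13
1 = −3·213 + 16·40
1 = 16·1531 − 115·213
So 213·(-115) ≡ 1 (mod 1531), and -115 ≡ 1416 (mod 1531).

1416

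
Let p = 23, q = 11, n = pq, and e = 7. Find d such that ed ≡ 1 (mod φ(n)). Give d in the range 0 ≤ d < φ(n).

63

φ(n) = (p−1)(q−1) = 22·10 = 220.
Need d with 7·d ≡ 1 (mod 220). Apply the extended Euclidean algorithm:
220 = 31×7 + 3
7 = 2×3 + 1
3 = 3×1 + 0
Back-substitute:
1 = 7 − 2·3
1 = −2·220 + 63·7
So 7·63 ≡ 1 (mod 220), hence d = 63.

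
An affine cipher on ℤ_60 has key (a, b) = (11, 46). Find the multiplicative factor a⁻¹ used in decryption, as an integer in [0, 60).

11

gcd(60, 11) by repeated division:
60 = 5*11 + 5
11 = 2*5 + 1
5 = 5*1 + 0
gcd = 1, so the inverse exists. Back-substitute:
1 = 11 − 2·5
1 = −2·60 + 11·11
So 11·11 ≡ 1 (mod 60).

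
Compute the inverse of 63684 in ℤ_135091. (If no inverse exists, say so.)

Run Euclid on (135091, 63684):
135091 = 2·63684 + 7723
63684 = 8·7723 + 1900
7723 = 4·1900 + 123
1900 = 15·123 + 55
123 = 2·55 + 13
55 = 4·13 + 3
13 = 4·3 + 1
3 = 3·1 + 0
Since gcd(63684, 135091) = 1, back-substitute to write 1 as a combination:
1 = 13 − 4·3
1 = −4·55 + 17·13
1 = 17·123 − 38·55
1 = −38·1900 + 587·123
1 = 587·7723 − 2386·1900
1 = −2386·63684 + 19675·7723
1 = 19675·135091 − 41736·63684
So 63684·(-41736) ≡ 1 (mod 135091), and -41736 ≡ 93355 (mod 135091).

93355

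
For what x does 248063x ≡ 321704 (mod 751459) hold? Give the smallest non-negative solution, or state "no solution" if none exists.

First find gcd(248063, 751459):
751459 = 3·248063 + 7270
248063 = 34·7270 + 883
7270 = 8·883 + 206
883 = 4·206 + 59
206 = 3·59 + 29
59 = 2·29 + 1
29 = 29·1 + 0
gcd = 1, so a unique solution mod 751459 exists.
Back-substitute for the Bézout coefficients:
1 = 59 − 2·29
1 = −2·206 + 7·59
1 = 7·883 − 30·206
1 = −30·7270 + 247·883
1 = 247·248063 − 8428·7270
1 = −8428·751459 + 25531·248063
So 248063·(25531) ≡ 1 (mod 751459), giving 248063⁻¹ ≡ 25531.
x ≡ 248063⁻¹·321704 ≡ 25531·321704 ≡ 729413 (mod 751459).

729413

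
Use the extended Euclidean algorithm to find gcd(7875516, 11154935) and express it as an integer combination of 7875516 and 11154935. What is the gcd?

11

Euclidean algorithm:
11154935 = 1×7875516 + 3279419
7875516 = 2×3279419 + 1316678
3279419 = 2×1316678 + 646063
1316678 = 2×646063 + 24552
646063 = 26×24552 + 7711
24552 = 3×7711 + 1419
7711 = 5×1419 + 616
1419 = 2×616 + 187
616 = 3×187 + 55
187 = 3×55 + 22
55 = 2×22 + 11
22 = 2×11 + 0
gcd(7875516, 11154935) = 11.
Back-substituting:
11 = 55 − 2·22
11 = −2·187 + 7·55
11 = 7·616 − 23·187
11 = −23·1419 + 53·616
11 = 53·7711 − 288·1419
11 = −288·24552 + 917·7711
11 = 917·646063 − 24130·24552
11 = −24130·1316678 + 49177·646063
11 = 49177·3279419 − 122484·1316678
11 = −122484·7875516 + 294145·3279419
11 = 294145·11154935 − 416629·7875516
So 11 = (294145)·11154935 + (-416629)·7875516.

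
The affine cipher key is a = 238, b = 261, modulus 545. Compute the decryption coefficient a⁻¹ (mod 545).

gcd(545, 238) by repeated division:
545 = 2*238 + 69
238 = 3*69 + 31
69 = 2*31 + 7
31 = 4*7 + 3
7 = 2*3 + 1
3 = 3*1 + 0
gcd = 1, so the inverse exists. Back-substitute:
1 = 7 − 2·3
1 = −2·31 + 9·7
1 = 9·69 − 20·31
1 = −20·238 + 69·69
1 = 69·545 − 158·238
So 238·(-158) ≡ 1 (mod 545), and -158 ≡ 387 (mod 545).

387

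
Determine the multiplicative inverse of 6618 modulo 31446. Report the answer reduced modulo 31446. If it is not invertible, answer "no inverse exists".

Compute gcd(6618, 31446):
31446 = 4·6618 + 4974
6618 = 1·4974 + 1644
4974 = 3·1644 + 42
1644 = 39·42 + 6
42 = 7·6 + 0
gcd(6618, 31446) = 6 ≠ 1, so 6618 has no multiplicative inverse modulo 31446.

no inverse exists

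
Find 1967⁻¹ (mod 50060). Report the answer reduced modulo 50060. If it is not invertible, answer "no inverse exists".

33543

Run Euclid on (50060, 1967):
50060 = 25*1967 + 885
1967 = 2*885 + 197
885 = 4*197 + 97
197 = 2*97 + 3
97 = 32*3 + 1
3 = 3*1 + 0
The gcd is 1. Working backward:
1 = 97 − 32·3
1 = −32·197 + 65·97
1 = 65·885 − 292·197
1 = −292·1967 + 649·885
1 = 649·50060 − 16517·1967
Hence 1967⁻¹ ≡ -16517 ≡ 33543 (mod 50060).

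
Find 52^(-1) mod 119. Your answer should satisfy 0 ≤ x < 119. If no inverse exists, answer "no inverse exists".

gcd(119, 52) by repeated division:
119 = 2·52 + 15
52 = 3·15 + 7
15 = 2·7 + 1
7 = 7·1 + 0
gcd = 1, so the inverse exists. Back-substitute:
1 = 15 − 2·7
1 = −2·52 + 7·15
1 = 7·119 − 16·52
So 52·(-16) ≡ 1 (mod 119), and -16 ≡ 103 (mod 119).

103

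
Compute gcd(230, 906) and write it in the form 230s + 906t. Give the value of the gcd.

Apply Euclid's algorithm to 906 and 230:
906 = 3×230 + 216
230 = 1×216 + 14
216 = 15×14 + 6
14 = 2×6 + 2
6 = 3×2 + 0
gcd(230, 906) = 2.
Back-substituting:
2 = 14 − 2·6
2 = −2·216 + 31·14
2 = 31·230 − 33·216
2 = −33·906 + 130·230
So 2 = (-33)·906 + (130)·230.

2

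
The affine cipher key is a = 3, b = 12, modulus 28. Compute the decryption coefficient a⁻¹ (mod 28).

Apply the Euclidean algorithm to 28 and 3:
28 = 9*3 + 1
3 = 3*1 + 0
Since gcd(3, 28) = 1, back-substitute to write 1 as a combination:
1 = 28 − 9·3
So 3·(-9) ≡ 1 (mod 28), and -9 ≡ 19 (mod 28).

19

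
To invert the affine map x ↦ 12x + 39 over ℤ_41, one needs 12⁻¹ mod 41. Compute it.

Extended Euclidean algorithm:
41 = 3*12 + 5
12 = 2*5 + 2
5 = 2*2 + 1
2 = 2*1 + 0
The gcd is 1. Working backward:
1 = 5 − 2·2
1 = −2·12 + 5·5
1 = 5·41 − 17·12
Thus 12·(-17) ≡ 1 (mod 41); reducing, -17 mod 41 = 24.

24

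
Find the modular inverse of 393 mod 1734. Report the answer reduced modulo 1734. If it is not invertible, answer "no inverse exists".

Compute gcd(393, 1734):
1734 = 4×393 + 162
393 = 2×162 + 69
162 = 2×69 + 24
69 = 2×24 + 21
24 = 1×21 + 3
21 = 7×3 + 0
Since gcd = 3 > 1, 393 is not a unit mod 1734.

no inverse exists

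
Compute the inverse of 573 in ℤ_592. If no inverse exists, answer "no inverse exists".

405

Extended Euclidean algorithm:
592 = 1·573 + 19
573 = 30·19 + 3
19 = 6·3 + 1
3 = 3·1 + 0
gcd = 1, so the inverse exists. Back-substitute:
1 = 19 − 6·3
1 = −6·573 + 181·19
1 = 181·592 − 187·573
Thus 573·(-187) ≡ 1 (mod 592); reducing, -187 mod 592 = 405.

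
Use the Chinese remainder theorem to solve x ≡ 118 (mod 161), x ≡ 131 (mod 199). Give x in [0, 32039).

26200

Write x = 118 + 161·k. Then 161·k ≡ 131 − 118 ≡ 13 (mod 199).
Need 161⁻¹ mod 199. Extended Euclid on (199, 161):
199 = 1·161 + 38
161 = 4·38 + 9
38 = 4·9 + 2
9 = 4·2 + 1
2 = 2·1 + 0
Back-substitute:
1 = 9 − 4·2
1 = −4·38 + 17·9
1 = 17·161 − 72·38
1 = −72·199 + 89·161
161⁻¹ ≡ 89 (mod 199), so k ≡ 89·13 ≡ 162 (mod 199).
x = 118 + 161·162 = 26200.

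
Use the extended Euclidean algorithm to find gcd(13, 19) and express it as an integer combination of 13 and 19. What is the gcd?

Apply Euclid's algorithm to 19 and 13:
19 = 1·13 + 6
13 = 2·6 + 1
6 = 6·1 + 0
gcd(13, 19) = 1.
Back-substituting:
1 = 13 − 2·6
1 = −2·19 + 3·13
So 1 = (-2)·19 + (3)·13.

1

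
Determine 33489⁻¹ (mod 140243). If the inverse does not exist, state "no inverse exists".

Extended Euclidean algorithm:
140243 = 4×33489 + 6287
33489 = 5×6287 + 2054
6287 = 3×2054 + 125
2054 = 16×125 + 54
125 = 2×54 + 17
54 = 3×17 + 3
17 = 5×3 + 2
3 = 1×2 + 1
2 = 2×1 + 0
gcd = 1, so the inverse exists. Back-substitute:
1 = 3 − 2
1 = −17 + 6·3
1 = 6·54 − 19·17
1 = −19·125 + 44·54
1 = 44·2054 − 723·125
1 = −723·6287 + 2213·2054
1 = 2213·33489 − 11788·6287
1 = −11788·140243 + 49365·33489
So 33489·49365 ≡ 1 (mod 140243).

49365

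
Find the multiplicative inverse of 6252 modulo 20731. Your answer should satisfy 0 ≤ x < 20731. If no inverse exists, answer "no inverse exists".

11158

gcd(20731, 6252) by repeated division:
20731 = 3×6252 + 1975
6252 = 3×1975 + 327
1975 = 6×327 + 13
327 = 25×13 + 2
13 = 6×2 + 1
2 = 2×1 + 0
The gcd is 1. Working backward:
1 = 13 − 6·2
1 = −6·327 + 151·13
1 = 151·1975 − 912·327
1 = −912·6252 + 2887·1975
1 = 2887·20731 − 9573·6252
So 6252·(-9573) ≡ 1 (mod 20731), and -9573 ≡ 11158 (mod 20731).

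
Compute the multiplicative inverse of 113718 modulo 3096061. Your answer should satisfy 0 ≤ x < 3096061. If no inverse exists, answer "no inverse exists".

2053831

Apply the Euclidean algorithm to 3096061 and 113718:
3096061 = 27*113718 + 25675
113718 = 4*25675 + 11018
25675 = 2*11018 + 3639
11018 = 3*3639 + 101
3639 = 36*101 + 3
101 = 33*3 + 2
3 = 1*2 + 1
2 = 2*1 + 0
The gcd is 1. Working backward:
1 = 3 − 2
1 = −101 + 34·3
1 = 34·3639 − 1225·101
1 = −1225·11018 + 3709·3639
1 = 3709·25675 − 8643·11018
1 = −8643·113718 + 38281·25675
1 = 38281·3096061 − 1042230·113718
Hence 113718⁻¹ ≡ -1042230 ≡ 2053831 (mod 3096061).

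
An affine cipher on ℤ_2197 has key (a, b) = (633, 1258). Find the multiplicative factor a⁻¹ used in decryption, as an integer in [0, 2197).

Apply the Euclidean algorithm to 2197 and 633:
2197 = 3×633 + 298
633 = 2×298 + 37
298 = 8×37 + 2
37 = 18×2 + 1
2 = 2×1 + 0
The gcd is 1. Working backward:
1 = 37 − 18·2
1 = −18·298 + 145·37
1 = 145·633 − 308·298
1 = −308·2197 + 1069·633
So 633·1069 ≡ 1 (mod 2197).

1069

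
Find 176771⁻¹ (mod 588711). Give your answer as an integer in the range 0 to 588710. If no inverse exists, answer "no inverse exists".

Extended Euclidean algorithm:
588711 = 3×176771 + 58398
176771 = 3×58398 + 1577
58398 = 37×1577 + 49
1577 = 32×49 + 9
49 = 5×9 + 4
9 = 2×4 + 1
4 = 4×1 + 0
gcd = 1, so the inverse exists. Back-substitute:
1 = 9 − 2·4
1 = −2·49 + 11·9
1 = 11·1577 − 354·49
1 = −354·58398 + 13109·1577
1 = 13109·176771 − 39681·58398
1 = −39681·588711 + 132152·176771
So 176771·132152 ≡ 1 (mod 588711).

132152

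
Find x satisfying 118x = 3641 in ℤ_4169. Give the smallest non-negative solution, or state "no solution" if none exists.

2398

First find gcd(118, 4169):
4169 = 35·118 + 39
118 = 3·39 + 1
39 = 39·1 + 0
gcd = 1, so a unique solution mod 4169 exists.
Back-substitute for the Bézout coefficients:
1 = 118 − 3·39
1 = −3·4169 + 106·118
So 118·(106) ≡ 1 (mod 4169), giving 118⁻¹ ≡ 106.
x ≡ 118⁻¹·3641 ≡ 106·3641 ≡ 2398 (mod 4169).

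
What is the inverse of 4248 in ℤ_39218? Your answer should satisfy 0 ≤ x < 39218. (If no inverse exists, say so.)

Euclidean algorithm on 39218, 4248:
39218 = 9·4248 + 986
4248 = 4·986 + 304
986 = 3·304 + 74
304 = 4·74 + 8
74 = 9·8 + 2
8 = 4·2 + 0
The gcd is 2, not 1, hence no inverse exists.

no inverse exists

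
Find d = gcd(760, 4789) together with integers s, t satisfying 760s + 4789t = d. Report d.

Euclidean algorithm:
4789 = 6×760 + 229
760 = 3×229 + 73
229 = 3×73 + 10
73 = 7×10 + 3
10 = 3×3 + 1
3 = 3×1 + 0
gcd(760, 4789) = 1.
Working backward:
1 = 10 − 3·3
1 = −3·73 + 22·10
1 = 22·229 − 69·73
1 = −69·760 + 229·229
1 = 229·4789 − 1443·760
So 1 = (229)·4789 + (-1443)·760.

1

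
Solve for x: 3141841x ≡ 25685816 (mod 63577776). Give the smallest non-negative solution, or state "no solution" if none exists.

First find gcd(3141841, 63577776):
63577776 = 20*3141841 + 740956
3141841 = 4*740956 + 178017
740956 = 4*178017 + 28888
178017 = 6*28888 + 4689
28888 = 6*4689 + 754
4689 = 6*754 + 165
754 = 4*165 + 94
165 = 1*94 + 71
94 = 1*71 + 23
71 = 3*23 + 2
23 = 11*2 + 1
2 = 2*1 + 0
gcd = 1, so a unique solution mod 63577776 exists.
Back-substitute for the Bézout coefficients:
1 = 23 − 11·2
1 = −11·71 + 34·23
1 = 34·94 − 45·71
1 = −45·165 + 79·94
1 = 79·754 − 361·165
1 = −361·4689 + 2245·754
1 = 2245·28888 − 13831·4689
1 = −13831·178017 + 85231·28888
1 = 85231·740956 − 354755·178017
1 = −354755·3141841 + 1504251·740956
1 = 1504251·63577776 − 30439775·3141841
So 3141841·(-30439775) ≡ 1 (mod 63577776), giving 3141841⁻¹ ≡ 33138001.
x ≡ 3141841⁻¹·25685816 ≡ 33138001·25685816 ≡ 1472408 (mod 63577776).

1472408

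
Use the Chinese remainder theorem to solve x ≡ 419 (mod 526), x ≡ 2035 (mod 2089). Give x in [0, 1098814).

Write x = 419 + 526·k. Then 526·k ≡ 2035 − 419 ≡ 1616 (mod 2089).
Need 526⁻¹ mod 2089. Extended Euclid on (2089, 526):
2089 = 3×526 + 511
526 = 1×511 + 15
511 = 34×15 + 1
15 = 15×1 + 0
Back-substitute:
1 = 511 − 34·15
1 = −34·526 + 35·511
1 = 35·2089 − 139·526
526⁻¹ ≡ 1950 (mod 2089), so k ≡ 1950·1616 ≡ 988 (mod 2089).
x = 419 + 526·988 = 520107.

520107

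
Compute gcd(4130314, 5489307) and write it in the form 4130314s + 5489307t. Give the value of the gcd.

Repeated division:
5489307 = 1*4130314 + 1358993
4130314 = 3*1358993 + 53335
1358993 = 25*53335 + 25618
53335 = 2*25618 + 2099
25618 = 12*2099 + 430
2099 = 4*430 + 379
430 = 1*379 + 51
379 = 7*51 + 22
51 = 2*22 + 7
22 = 3*7 + 1
7 = 7*1 + 0
gcd(4130314, 5489307) = 1.
Express as a combination:
1 = 22 − 3·7
1 = −3·51 + 7·22
1 = 7·379 − 52·51
1 = −52·430 + 59·379
1 = 59·2099 − 288·430
1 = −288·25618 + 3515·2099
1 = 3515·53335 − 7318·25618
1 = −7318·1358993 + 186465·53335
1 = 186465·4130314 − 566713·1358993
1 = −566713·5489307 + 753178·4130314
So 1 = (-566713)·5489307 + (753178)·4130314.

1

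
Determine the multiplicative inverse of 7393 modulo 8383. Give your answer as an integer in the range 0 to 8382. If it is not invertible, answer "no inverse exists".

6156

gcd(8383, 7393) by repeated division:
8383 = 1×7393 + 990
7393 = 7×990 + 463
990 = 2×463 + 64
463 = 7×64 + 15
64 = 4×15 + 4
15 = 3×4 + 3
4 = 1×3 + 1
3 = 3×1 + 0
The gcd is 1. Working backward:
1 = 4 − 3
1 = −15 + 4·4
1 = 4·64 − 17·15
1 = −17·463 + 123·64
1 = 123·990 − 263·463
1 = −263·7393 + 1964·990
1 = 1964·8383 − 2227·7393
Hence 7393⁻¹ ≡ -2227 ≡ 6156 (mod 8383).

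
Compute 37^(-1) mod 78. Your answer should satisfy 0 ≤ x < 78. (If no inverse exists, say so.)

19

Apply the Euclidean algorithm to 78 and 37:
78 = 2×37 + 4
37 = 9×4 + 1
4 = 4×1 + 0
gcd = 1, so the inverse exists. Back-substitute:
1 = 37 − 9·4
1 = −9·78 + 19·37
So 37·19 ≡ 1 (mod 78).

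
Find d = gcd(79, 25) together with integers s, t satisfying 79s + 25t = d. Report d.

Euclidean algorithm:
79 = 3·25 + 4
25 = 6·4 + 1
4 = 4·1 + 0
gcd(79, 25) = 1.
Express as a combination:
1 = 25 − 6·4
1 = −6·79 + 19·25
So 1 = (-6)·79 + (19)·25.

1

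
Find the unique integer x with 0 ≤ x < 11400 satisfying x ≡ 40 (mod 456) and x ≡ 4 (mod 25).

Write x = 40 + 456·k. Then 456·k ≡ 4 − 40 ≡ 14 (mod 25).
Need 456⁻¹ mod 25. Extended Euclid on (25, 6):
25 = 4*6 + 1
6 = 6*1 + 0
Back-substitute:
1 = 25 − 4·6
456⁻¹ ≡ 21 (mod 25), so k ≡ 21·14 ≡ 19 (mod 25).
x = 40 + 456·19 = 8704.

8704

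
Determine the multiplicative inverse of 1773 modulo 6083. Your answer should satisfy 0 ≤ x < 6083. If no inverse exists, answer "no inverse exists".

1887

Extended Euclidean algorithm:
6083 = 3×1773 + 764
1773 = 2×764 + 245
764 = 3×245 + 29
245 = 8×29 + 13
29 = 2×13 + 3
13 = 4×3 + 1
3 = 3×1 + 0
gcd = 1, so the inverse exists. Back-substitute:
1 = 13 − 4·3
1 = −4·29 + 9·13
1 = 9·245 − 76·29
1 = −76·764 + 237·245
1 = 237·1773 − 550·764
1 = −550·6083 + 1887·1773
So 1773·1887 ≡ 1 (mod 6083).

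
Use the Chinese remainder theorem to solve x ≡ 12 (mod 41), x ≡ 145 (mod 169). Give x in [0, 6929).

Write x = 12 + 41·k. Then 41·k ≡ 145 − 12 ≡ 133 (mod 169).
Need 41⁻¹ mod 169. Extended Euclid on (169, 41):
169 = 4·41 + 5
41 = 8·5 + 1
5 = 5·1 + 0
Back-substitute:
1 = 41 − 8·5
1 = −8·169 + 33·41
41⁻¹ ≡ 33 (mod 169), so k ≡ 33·133 ≡ 164 (mod 169).
x = 12 + 41·164 = 6736.

6736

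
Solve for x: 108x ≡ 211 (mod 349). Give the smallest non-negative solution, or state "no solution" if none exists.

212

First find gcd(108, 349):
349 = 3×108 + 25
108 = 4×25 + 8
25 = 3×8 + 1
8 = 8×1 + 0
gcd = 1, so a unique solution mod 349 exists.
Back-substitute for the Bézout coefficients:
1 = 25 − 3·8
1 = −3·108 + 13·25
1 = 13·349 − 42·108
So 108·(-42) ≡ 1 (mod 349), giving 108⁻¹ ≡ 307.
x ≡ 108⁻¹·211 ≡ 307·211 ≡ 212 (mod 349).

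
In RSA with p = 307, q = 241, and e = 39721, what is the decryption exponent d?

φ(n) = (p−1)(q−1) = 306·240 = 73440.
Need d with 39721·d ≡ 1 (mod 73440). Apply the extended Euclidean algorithm:
73440 = 1·39721 + 33719
39721 = 1·33719 + 6002
33719 = 5·6002 + 3709
6002 = 1·3709 + 2293
3709 = 1·2293 + 1416
2293 = 1·1416 + 877
1416 = 1·877 + 539
877 = 1·539 + 338
539 = 1·338 + 201
338 = 1·201 + 137
201 = 1·137 + 64
137 = 2·64 + 9
64 = 7·9 + 1
9 = 9·1 + 0
Back-substitute:
1 = 64 − 7·9
1 = −7·137 + 15·64
1 = 15·201 − 22·137
1 = −22·338 + 37·201
1 = 37·539 − 59·338
1 = −59·877 + 96·539
1 = 96·1416 − 155·877
1 = −155·2293 + 251·1416
1 = 251·3709 − 406·2293
1 = −406·6002 + 657·3709
1 = 657·33719 − 3691·6002
1 = −3691·39721 + 4348·33719
1 = 4348·73440 − 8039·39721
So 39721·(-8039) ≡ 1 (mod 73440), hence d ≡ -8039 ≡ 65401 (mod 73440).

65401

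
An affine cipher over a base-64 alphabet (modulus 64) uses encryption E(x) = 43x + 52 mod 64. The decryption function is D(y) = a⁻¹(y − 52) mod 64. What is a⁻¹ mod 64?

3

Apply the Euclidean algorithm to 64 and 43:
64 = 1×43 + 21
43 = 2×21 + 1
21 = 21×1 + 0
Since gcd(43, 64) = 1, back-substitute to write 1 as a combination:
1 = 43 − 2·21
1 = −2·64 + 3·43
So 43·3 ≡ 1 (mod 64).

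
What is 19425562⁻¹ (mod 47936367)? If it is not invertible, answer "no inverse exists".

12501544

gcd(47936367, 19425562) by repeated division:
47936367 = 2*19425562 + 9085243
19425562 = 2*9085243 + 1255076
9085243 = 7*1255076 + 299711
1255076 = 4*299711 + 56232
299711 = 5*56232 + 18551
56232 = 3*18551 + 579
18551 = 32*579 + 23
579 = 25*23 + 4
23 = 5*4 + 3
4 = 1*3 + 1
3 = 3*1 + 0
Since gcd(19425562, 47936367) = 1, back-substitute to write 1 as a combination:
1 = 4 − 3
1 = −23 + 6·4
1 = 6·579 − 151·23
1 = −151·18551 + 4838·579
1 = 4838·56232 − 14665·18551
1 = −14665·299711 + 78163·56232
1 = 78163·1255076 − 327317·299711
1 = −327317·9085243 + 2369382·1255076
1 = 2369382·19425562 − 5066081·9085243
1 = −5066081·47936367 + 12501544·19425562
So 19425562·12501544 ≡ 1 (mod 47936367).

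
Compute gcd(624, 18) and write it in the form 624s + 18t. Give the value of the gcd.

Apply Euclid's algorithm to 624 and 18:
624 = 34*18 + 12
18 = 1*12 + 6
12 = 2*6 + 0
gcd(624, 18) = 6.
Express as a combination:
6 = 18 − 12
6 = −624 + 35·18
So 6 = (-1)·624 + (35)·18.

6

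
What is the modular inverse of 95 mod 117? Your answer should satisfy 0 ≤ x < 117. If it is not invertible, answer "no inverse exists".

101

Apply the Euclidean algorithm to 117 and 95:
117 = 1·95 + 22
95 = 4·22 + 7
22 = 3·7 + 1
7 = 7·1 + 0
Since gcd(95, 117) = 1, back-substitute to write 1 as a combination:
1 = 22 − 3·7
1 = −3·95 + 13·22
1 = 13·117 − 16·95
Thus 95·(-16) ≡ 1 (mod 117); reducing, -16 mod 117 = 101.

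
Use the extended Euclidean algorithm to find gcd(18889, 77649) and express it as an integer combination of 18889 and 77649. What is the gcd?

Euclidean algorithm:
77649 = 4*18889 + 2093
18889 = 9*2093 + 52
2093 = 40*52 + 13
52 = 4*13 + 0
gcd(18889, 77649) = 13.
Working backward:
13 = 2093 − 40·52
13 = −40·18889 + 361·2093
13 = 361·77649 − 1484·18889
So 13 = (361)·77649 + (-1484)·18889.

13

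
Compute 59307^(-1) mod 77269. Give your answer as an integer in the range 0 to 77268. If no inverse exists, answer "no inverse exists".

gcd(77269, 59307) by repeated division:
77269 = 1·59307 + 17962
59307 = 3·17962 + 5421
17962 = 3·5421 + 1699
5421 = 3·1699 + 324
1699 = 5·324 + 79
324 = 4·79 + 8
79 = 9·8 + 7
8 = 1·7 + 1
7 = 7·1 + 0
The gcd is 1. Working backward:
1 = 8 − 7
1 = −79 + 10·8
1 = 10·324 − 41·79
1 = −41·1699 + 215·324
1 = 215·5421 − 686·1699
1 = −686·17962 + 2273·5421
1 = 2273·59307 − 7505·17962
1 = −7505·77269 + 9778·59307
So 59307·9778 ≡ 1 (mod 77269).

9778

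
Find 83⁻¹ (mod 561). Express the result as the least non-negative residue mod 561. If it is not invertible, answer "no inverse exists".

365

Extended Euclidean algorithm:
561 = 6×83 + 63
83 = 1×63 + 20
63 = 3×20 + 3
20 = 6×3 + 2
3 = 1×2 + 1
2 = 2×1 + 0
Since gcd(83, 561) = 1, back-substitute to write 1 as a combination:
1 = 3 − 2
1 = −20 + 7·3
1 = 7·63 − 22·20
1 = −22·83 + 29·63
1 = 29·561 − 196·83
So 83·(-196) ≡ 1 (mod 561), and -196 ≡ 365 (mod 561).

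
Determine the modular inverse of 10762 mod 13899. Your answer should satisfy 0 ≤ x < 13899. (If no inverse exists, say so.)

10576

Run Euclid on (13899, 10762):
13899 = 1*10762 + 3137
10762 = 3*3137 + 1351
3137 = 2*1351 + 435
1351 = 3*435 + 46
435 = 9*46 + 21
46 = 2*21 + 4
21 = 5*4 + 1
4 = 4*1 + 0
gcd = 1, so the inverse exists. Back-substitute:
1 = 21 − 5·4
1 = −5·46 + 11·21
1 = 11·435 − 104·46
1 = −104·1351 + 323·435
1 = 323·3137 − 750·1351
1 = −750·10762 + 2573·3137
1 = 2573·13899 − 3323·10762
Thus 10762·(-3323) ≡ 1 (mod 13899); reducing, -3323 mod 13899 = 10576.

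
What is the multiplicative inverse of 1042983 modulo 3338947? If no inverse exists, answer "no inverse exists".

Apply the Euclidean algorithm to 3338947 and 1042983:
3338947 = 3×1042983 + 209998
1042983 = 4×209998 + 202991
209998 = 1×202991 + 7007
202991 = 28×7007 + 6795
7007 = 1×6795 + 212
6795 = 32×212 + 11
212 = 19×11 + 3
11 = 3×3 + 2
3 = 1×2 + 1
2 = 2×1 + 0
Since gcd(1042983, 3338947) = 1, back-substitute to write 1 as a combination:
1 = 3 − 2
1 = −11 + 4·3
1 = 4·212 − 77·11
1 = −77·6795 + 2468·212
1 = 2468·7007 − 2545·6795
1 = −2545·202991 + 73728·7007
1 = 73728·209998 − 76273·202991
1 = −76273·1042983 + 378820·209998
1 = 378820·3338947 − 1212733·1042983
Thus 1042983·(-1212733) ≡ 1 (mod 3338947); reducing, -1212733 mod 3338947 = 2126214.

2126214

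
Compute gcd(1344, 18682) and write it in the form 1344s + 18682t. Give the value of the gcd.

2

Repeated division:
18682 = 13·1344 + 1210
1344 = 1·1210 + 134
1210 = 9·134 + 4
134 = 33·4 + 2
4 = 2·2 + 0
gcd(1344, 18682) = 2.
Express as a combination:
2 = 134 − 33·4
2 = −33·1210 + 298·134
2 = 298·1344 − 331·1210
2 = −331·18682 + 4601·1344
So 2 = (-331)·18682 + (4601)·1344.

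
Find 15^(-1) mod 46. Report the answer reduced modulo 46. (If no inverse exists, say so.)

43

Extended Euclidean algorithm:
46 = 3·15 + 1
15 = 15·1 + 0
The gcd is 1. Working backward:
1 = 46 − 3·15
So 15·(-3) ≡ 1 (mod 46), and -3 ≡ 43 (mod 46).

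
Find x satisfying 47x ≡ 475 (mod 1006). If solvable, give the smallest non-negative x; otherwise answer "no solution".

481

First find gcd(47, 1006):
1006 = 21·47 + 19
47 = 2·19 + 9
19 = 2·9 + 1
9 = 9·1 + 0
gcd = 1, so a unique solution mod 1006 exists.
Back-substitute for the Bézout coefficients:
1 = 19 − 2·9
1 = −2·47 + 5·19
1 = 5·1006 − 107·47
So 47·(-107) ≡ 1 (mod 1006), giving 47⁻¹ ≡ 899.
x ≡ 47⁻¹·475 ≡ 899·475 ≡ 481 (mod 1006).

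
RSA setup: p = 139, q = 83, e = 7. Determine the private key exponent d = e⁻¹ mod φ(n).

8083

φ(n) = (p−1)(q−1) = 138·82 = 11316.
Need d with 7·d ≡ 1 (mod 11316). Apply the extended Euclidean algorithm:
11316 = 1616*7 + 4
7 = 1*4 + 3
4 = 1*3 + 1
3 = 3*1 + 0
Back-substitute:
1 = 4 − 3
1 = −7 + 2·4
1 = 2·11316 − 3233·7
So 7·(-3233) ≡ 1 (mod 11316), hence d ≡ -3233 ≡ 8083 (mod 11316).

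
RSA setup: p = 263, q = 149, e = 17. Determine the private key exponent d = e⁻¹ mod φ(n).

φ(n) = (p−1)(q−1) = 262·148 = 38776.
Need d with 17·d ≡ 1 (mod 38776). Apply the extended Euclidean algorithm:
38776 = 2280×17 + 16
17 = 1×16 + 1
16 = 16×1 + 0
Back-substitute:
1 = 17 − 16
1 = −38776 + 2281·17
So 17·2281 ≡ 1 (mod 38776), hence d = 2281.

2281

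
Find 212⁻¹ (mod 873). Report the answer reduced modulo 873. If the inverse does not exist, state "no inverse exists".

803

Run Euclid on (873, 212):
873 = 4*212 + 25
212 = 8*25 + 12
25 = 2*12 + 1
12 = 12*1 + 0
gcd = 1, so the inverse exists. Back-substitute:
1 = 25 − 2·12
1 = −2·212 + 17·25
1 = 17·873 − 70·212
So 212·(-70) ≡ 1 (mod 873), and -70 ≡ 803 (mod 873).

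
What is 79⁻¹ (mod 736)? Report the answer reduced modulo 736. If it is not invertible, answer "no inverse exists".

559

gcd(736, 79) by repeated division:
736 = 9·79 + 25
79 = 3·25 + 4
25 = 6·4 + 1
4 = 4·1 + 0
gcd = 1, so the inverse exists. Back-substitute:
1 = 25 − 6·4
1 = −6·79 + 19·25
1 = 19·736 − 177·79
Hence 79⁻¹ ≡ -177 ≡ 559 (mod 736).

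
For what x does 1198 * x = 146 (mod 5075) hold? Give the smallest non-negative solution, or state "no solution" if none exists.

First find gcd(1198, 5075):
5075 = 4×1198 + 283
1198 = 4×283 + 66
283 = 4×66 + 19
66 = 3×19 + 9
19 = 2×9 + 1
9 = 9×1 + 0
gcd = 1, so a unique solution mod 5075 exists.
Back-substitute for the Bézout coefficients:
1 = 19 − 2·9
1 = −2·66 + 7·19
1 = 7·283 − 30·66
1 = −30·1198 + 127·283
1 = 127·5075 − 538·1198
So 1198·(-538) ≡ 1 (mod 5075), giving 1198⁻¹ ≡ 4537.
x ≡ 1198⁻¹·146 ≡ 4537·146 ≡ 2652 (mod 5075).

2652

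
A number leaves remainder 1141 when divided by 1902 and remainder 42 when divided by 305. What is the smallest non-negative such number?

254107

Write x = 1141 + 1902·k. Then 1902·k ≡ 42 − 1141 ≡ 121 (mod 305).
Need 1902⁻¹ mod 305. Extended Euclid on (305, 72):
305 = 4·72 + 17
72 = 4·17 + 4
17 = 4·4 + 1
4 = 4·1 + 0
Back-substitute:
1 = 17 − 4·4
1 = −4·72 + 17·17
1 = 17·305 − 72·72
1902⁻¹ ≡ 233 (mod 305), so k ≡ 233·121 ≡ 133 (mod 305).
x = 1141 + 1902·133 = 254107.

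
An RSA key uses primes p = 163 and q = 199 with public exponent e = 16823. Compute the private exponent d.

14567

φ(n) = (p−1)(q−1) = 162·198 = 32076.
Need d with 16823·d ≡ 1 (mod 32076). Apply the extended Euclidean algorithm:
32076 = 1×16823 + 15253
16823 = 1×15253 + 1570
15253 = 9×1570 + 1123
1570 = 1×1123 + 447
1123 = 2×447 + 229
447 = 1×229 + 218
229 = 1×218 + 11
218 = 19×11 + 9
11 = 1×9 + 2
9 = 4×2 + 1
2 = 2×1 + 0
Back-substitute:
1 = 9 − 4·2
1 = −4·11 + 5·9
1 = 5·218 − 99·11
1 = −99·229 + 104·218
1 = 104·447 − 203·229
1 = −203·1123 + 510·447
1 = 510·1570 − 713·1123
1 = −713·15253 + 6927·1570
1 = 6927·16823 − 7640·15253
1 = −7640·32076 + 14567·16823
So 16823·14567 ≡ 1 (mod 32076), hence d = 14567.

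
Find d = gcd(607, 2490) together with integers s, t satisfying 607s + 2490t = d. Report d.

1

Euclidean algorithm:
2490 = 4*607 + 62
607 = 9*62 + 49
62 = 1*49 + 13
49 = 3*13 + 10
13 = 1*10 + 3
10 = 3*3 + 1
3 = 3*1 + 0
gcd(607, 2490) = 1.
Express as a combination:
1 = 10 − 3·3
1 = −3·13 + 4·10
1 = 4·49 − 15·13
1 = −15·62 + 19·49
1 = 19·607 − 186·62
1 = −186·2490 + 763·607
So 1 = (-186)·2490 + (763)·607.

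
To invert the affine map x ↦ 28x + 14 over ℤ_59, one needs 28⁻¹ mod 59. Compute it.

19

Run Euclid on (59, 28):
59 = 2×28 + 3
28 = 9×3 + 1
3 = 3×1 + 0
Since gcd(28, 59) = 1, back-substitute to write 1 as a combination:
1 = 28 − 9·3
1 = −9·59 + 19·28
So 28·19 ≡ 1 (mod 59).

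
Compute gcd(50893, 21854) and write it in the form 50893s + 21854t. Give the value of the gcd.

1

Apply Euclid's algorithm to 50893 and 21854:
50893 = 2*21854 + 7185
21854 = 3*7185 + 299
7185 = 24*299 + 9
299 = 33*9 + 2
9 = 4*2 + 1
2 = 2*1 + 0
gcd(50893, 21854) = 1.
Back-substituting:
1 = 9 − 4·2
1 = −4·299 + 133·9
1 = 133·7185 − 3196·299
1 = −3196·21854 + 9721·7185
1 = 9721·50893 − 22638·21854
So 1 = (9721)·50893 + (-22638)·21854.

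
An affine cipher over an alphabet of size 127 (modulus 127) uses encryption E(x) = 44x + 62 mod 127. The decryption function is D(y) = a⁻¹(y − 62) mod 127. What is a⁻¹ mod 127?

Extended Euclidean algorithm:
127 = 2*44 + 39
44 = 1*39 + 5
39 = 7*5 + 4
5 = 1*4 + 1
4 = 4*1 + 0
gcd = 1, so the inverse exists. Back-substitute:
1 = 5 − 4
1 = −39 + 8·5
1 = 8·44 − 9·39
1 = −9·127 + 26·44
So 44·26 ≡ 1 (mod 127).

26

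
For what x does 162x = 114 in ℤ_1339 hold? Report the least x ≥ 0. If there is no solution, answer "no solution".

695

First find gcd(162, 1339):
1339 = 8*162 + 43
162 = 3*43 + 33
43 = 1*33 + 10
33 = 3*10 + 3
10 = 3*3 + 1
3 = 3*1 + 0
gcd = 1, so a unique solution mod 1339 exists.
Back-substitute for the Bézout coefficients:
1 = 10 − 3·3
1 = −3·33 + 10·10
1 = 10·43 − 13·33
1 = −13·162 + 49·43
1 = 49·1339 − 405·162
So 162·(-405) ≡ 1 (mod 1339), giving 162⁻¹ ≡ 934.
x ≡ 162⁻¹·114 ≡ 934·114 ≡ 695 (mod 1339).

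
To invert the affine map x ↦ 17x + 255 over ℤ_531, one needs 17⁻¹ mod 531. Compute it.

Run Euclid on (531, 17):
531 = 31×17 + 4
17 = 4×4 + 1
4 = 4×1 + 0
Since gcd(17, 531) = 1, back-substitute to write 1 as a combination:
1 = 17 − 4·4
1 = −4·531 + 125·17
So 17·125 ≡ 1 (mod 531).

125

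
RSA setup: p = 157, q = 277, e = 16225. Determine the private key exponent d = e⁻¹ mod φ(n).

φ(n) = (p−1)(q−1) = 156·276 = 43056.
Need d with 16225·d ≡ 1 (mod 43056). Apply the extended Euclidean algorithm:
43056 = 2×16225 + 10606
16225 = 1×10606 + 5619
10606 = 1×5619 + 4987
5619 = 1×4987 + 632
4987 = 7×632 + 563
632 = 1×563 + 69
563 = 8×69 + 11
69 = 6×11 + 3
11 = 3×3 + 2
3 = 1×2 + 1
2 = 2×1 + 0
Back-substitute:
1 = 3 − 2
1 = −11 + 4·3
1 = 4·69 − 25·11
1 = −25·563 + 204·69
1 = 204·632 − 229·563
1 = −229·4987 + 1807·632
1 = 1807·5619 − 2036·4987
1 = −2036·10606 + 3843·5619
1 = 3843·16225 − 5879·10606
1 = −5879·43056 + 15601·16225
So 16225·15601 ≡ 1 (mod 43056), hence d = 15601.

15601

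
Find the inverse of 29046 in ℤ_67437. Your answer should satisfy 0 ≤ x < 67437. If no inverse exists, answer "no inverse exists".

no inverse exists

Compute gcd(29046, 67437):
67437 = 2·29046 + 9345
29046 = 3·9345 + 1011
9345 = 9·1011 + 246
1011 = 4·246 + 27
246 = 9·27 + 3
27 = 9·3 + 0
gcd(29046, 67437) = 3 ≠ 1, so 29046 has no multiplicative inverse modulo 67437.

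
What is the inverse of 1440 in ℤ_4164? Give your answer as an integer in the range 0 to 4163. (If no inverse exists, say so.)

no inverse exists

Compute gcd(1440, 4164):
4164 = 2×1440 + 1284
1440 = 1×1284 + 156
1284 = 8×156 + 36
156 = 4×36 + 12
36 = 3×12 + 0
The gcd is 12, not 1, hence no inverse exists.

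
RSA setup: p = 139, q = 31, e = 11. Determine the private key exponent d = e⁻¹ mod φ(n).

φ(n) = (p−1)(q−1) = 138·30 = 4140.
Need d with 11·d ≡ 1 (mod 4140). Apply the extended Euclidean algorithm:
4140 = 376×11 + 4
11 = 2×4 + 3
4 = 1×3 + 1
3 = 3×1 + 0
Back-substitute:
1 = 4 − 3
1 = −11 + 3·4
1 = 3·4140 − 1129·11
So 11·(-1129) ≡ 1 (mod 4140), hence d ≡ -1129 ≡ 3011 (mod 4140).

3011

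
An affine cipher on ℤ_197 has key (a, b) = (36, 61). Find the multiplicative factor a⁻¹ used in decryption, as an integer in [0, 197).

104

Run Euclid on (197, 36):
197 = 5×36 + 17
36 = 2×17 + 2
17 = 8×2 + 1
2 = 2×1 + 0
The gcd is 1. Working backward:
1 = 17 − 8·2
1 = −8·36 + 17·17
1 = 17·197 − 93·36
Thus 36·(-93) ≡ 1 (mod 197); reducing, -93 mod 197 = 104.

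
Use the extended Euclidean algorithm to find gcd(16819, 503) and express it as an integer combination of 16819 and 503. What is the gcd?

1

Euclidean algorithm:
16819 = 33×503 + 220
503 = 2×220 + 63
220 = 3×63 + 31
63 = 2×31 + 1
31 = 31×1 + 0
gcd(16819, 503) = 1.
Express as a combination:
1 = 63 − 2·31
1 = −2·220 + 7·63
1 = 7·503 − 16·220
1 = −16·16819 + 535·503
So 1 = (-16)·16819 + (535)·503.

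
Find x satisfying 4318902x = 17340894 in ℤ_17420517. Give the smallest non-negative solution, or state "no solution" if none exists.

892613

First find gcd(4318902, 17420517):
17420517 = 4*4318902 + 144909
4318902 = 29*144909 + 116541
144909 = 1*116541 + 28368
116541 = 4*28368 + 3069
28368 = 9*3069 + 747
3069 = 4*747 + 81
747 = 9*81 + 18
81 = 4*18 + 9
18 = 2*9 + 0
gcd = 9 and 9 | 17340894, so solutions exist. Divide through by 9: 479878x ≡ 1926766 (mod 1935613).
Now find 479878⁻¹ mod 1935613:
1935613 = 4*479878 + 16101
479878 = 29*16101 + 12949
16101 = 1*12949 + 3152
12949 = 4*3152 + 341
3152 = 9*341 + 83
341 = 4*83 + 9
83 = 9*9 + 2
9 = 4*2 + 1
2 = 2*1 + 0
Back-substitute:
1 = 9 − 4·2
1 = −4·83 + 37·9
1 = 37·341 − 152·83
1 = −152·3152 + 1405·341
1 = 1405·12949 − 5772·3152
1 = −5772·16101 + 7177·12949
1 = 7177·479878 − 213905·16101
1 = −213905·1935613 + 862797·479878
So 479878⁻¹ ≡ 862797 (mod 1935613).
Then x ≡ 862797·1926766 ≡ 892613 (mod 1935613); the smallest non-negative solution is x = 892613.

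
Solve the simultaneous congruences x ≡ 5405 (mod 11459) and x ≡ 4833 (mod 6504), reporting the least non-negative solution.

31861425

Write x = 5405 + 11459·k. Then 11459·k ≡ 4833 − 5405 ≡ 5932 (mod 6504).
Need 11459⁻¹ mod 6504. Extended Euclid on (6504, 4955):
6504 = 1×4955 + 1549
4955 = 3×1549 + 308
1549 = 5×308 + 9
308 = 34×9 + 2
9 = 4×2 + 1
2 = 2×1 + 0
Back-substitute:
1 = 9 − 4·2
1 = −4·308 + 137·9
1 = 137·1549 − 689·308
1 = −689·4955 + 2204·1549
1 = 2204·6504 − 2893·4955
11459⁻¹ ≡ 3611 (mod 6504), so k ≡ 3611·5932 ≡ 2780 (mod 6504).
x = 5405 + 11459·2780 = 31861425.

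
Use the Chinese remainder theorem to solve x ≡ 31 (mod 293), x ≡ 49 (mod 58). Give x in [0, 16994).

Write x = 31 + 293·k. Then 293·k ≡ 49 − 31 ≡ 18 (mod 58).
Need 293⁻¹ mod 58. Extended Euclid on (58, 3):
58 = 19×3 + 1
3 = 3×1 + 0
Back-substitute:
1 = 58 − 19·3
293⁻¹ ≡ 39 (mod 58), so k ≡ 39·18 ≡ 6 (mod 58).
x = 31 + 293·6 = 1789.

1789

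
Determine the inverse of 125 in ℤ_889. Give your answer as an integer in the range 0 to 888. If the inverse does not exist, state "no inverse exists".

Extended Euclidean algorithm:
889 = 7·125 + 14
125 = 8·14 + 13
14 = 1·13 + 1
13 = 13·1 + 0
gcd = 1, so the inverse exists. Back-substitute:
1 = 14 − 13
1 = −125 + 9·14
1 = 9·889 − 64·125
So 125·(-64) ≡ 1 (mod 889), and -64 ≡ 825 (mod 889).

825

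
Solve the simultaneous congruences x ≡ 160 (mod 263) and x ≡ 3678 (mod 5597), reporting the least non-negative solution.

Write x = 160 + 263·k. Then 263·k ≡ 3678 − 160 ≡ 3518 (mod 5597).
Need 263⁻¹ mod 5597. Extended Euclid on (5597, 263):
5597 = 21*263 + 74
263 = 3*74 + 41
74 = 1*41 + 33
41 = 1*33 + 8
33 = 4*8 + 1
8 = 8*1 + 0
Back-substitute:
1 = 33 − 4·8
1 = −4·41 + 5·33
1 = 5·74 − 9·41
1 = −9·263 + 32·74
1 = 32·5597 − 681·263
263⁻¹ ≡ 4916 (mod 5597), so k ≡ 4916·3518 ≡ 5355 (mod 5597).
x = 160 + 263·5355 = 1408525.

1408525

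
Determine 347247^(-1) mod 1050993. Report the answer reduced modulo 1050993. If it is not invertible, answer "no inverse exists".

Compute gcd(347247, 1050993):
1050993 = 3*347247 + 9252
347247 = 37*9252 + 4923
9252 = 1*4923 + 4329
4923 = 1*4329 + 594
4329 = 7*594 + 171
594 = 3*171 + 81
171 = 2*81 + 9
81 = 9*9 + 0
Since gcd = 9 > 1, 347247 is not a unit mod 1050993.

no inverse exists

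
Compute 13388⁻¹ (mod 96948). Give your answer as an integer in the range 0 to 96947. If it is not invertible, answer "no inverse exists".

Compute gcd(13388, 96948):
96948 = 7×13388 + 3232
13388 = 4×3232 + 460
3232 = 7×460 + 12
460 = 38×12 + 4
12 = 3×4 + 0
gcd(13388, 96948) = 4 ≠ 1, so 13388 has no multiplicative inverse modulo 96948.

no inverse exists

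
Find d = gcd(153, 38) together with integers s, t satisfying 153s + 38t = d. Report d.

Apply Euclid's algorithm to 153 and 38:
153 = 4×38 + 1
38 = 38×1 + 0
gcd(153, 38) = 1.
Back-substituting:
1 = 153 − 4·38
So 1 = (1)·153 + (-4)·38.

1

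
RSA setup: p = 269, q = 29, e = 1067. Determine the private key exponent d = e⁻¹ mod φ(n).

7075

φ(n) = (p−1)(q−1) = 268·28 = 7504.
Need d with 1067·d ≡ 1 (mod 7504). Apply the extended Euclidean algorithm:
7504 = 7*1067 + 35
1067 = 30*35 + 17
35 = 2*17 + 1
17 = 17*1 + 0
Back-substitute:
1 = 35 − 2·17
1 = −2·1067 + 61·35
1 = 61·7504 − 429·1067
So 1067·(-429) ≡ 1 (mod 7504), hence d ≡ -429 ≡ 7075 (mod 7504).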